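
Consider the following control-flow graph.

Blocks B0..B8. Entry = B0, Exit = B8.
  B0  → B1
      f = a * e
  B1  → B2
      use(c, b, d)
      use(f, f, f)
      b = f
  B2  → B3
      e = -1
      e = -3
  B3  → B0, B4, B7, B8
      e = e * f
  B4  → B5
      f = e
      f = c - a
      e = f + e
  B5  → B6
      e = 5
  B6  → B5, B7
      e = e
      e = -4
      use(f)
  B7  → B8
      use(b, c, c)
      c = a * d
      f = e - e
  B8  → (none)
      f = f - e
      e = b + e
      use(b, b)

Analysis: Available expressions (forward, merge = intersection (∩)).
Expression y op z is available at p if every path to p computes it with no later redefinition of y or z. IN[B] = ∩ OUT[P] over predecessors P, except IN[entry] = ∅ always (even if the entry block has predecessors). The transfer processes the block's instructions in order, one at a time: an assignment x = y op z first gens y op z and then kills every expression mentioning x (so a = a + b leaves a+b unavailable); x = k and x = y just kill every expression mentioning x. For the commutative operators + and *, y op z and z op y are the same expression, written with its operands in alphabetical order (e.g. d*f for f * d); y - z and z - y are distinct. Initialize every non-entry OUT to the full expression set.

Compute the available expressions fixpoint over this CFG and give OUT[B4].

Converged values:
  B0:   IN={}   OUT={a*e}
  B1:   IN={a*e}   OUT={a*e}
  B2:   IN={a*e}   OUT={}
  B3:   IN={}   OUT={}
  B4:   IN={}   OUT={c-a}
  B5:   IN={c-a}   OUT={c-a}
  B6:   IN={c-a}   OUT={c-a}
  B7:   IN={}   OUT={a*d, e-e}
  B8:   IN={}   OUT={}

Merge at B4: IN[B4] = OUT[B3] = {}
Applying B4's transfer function to that IN value gives OUT[B4] (row B4 above).

Answer: {c-a}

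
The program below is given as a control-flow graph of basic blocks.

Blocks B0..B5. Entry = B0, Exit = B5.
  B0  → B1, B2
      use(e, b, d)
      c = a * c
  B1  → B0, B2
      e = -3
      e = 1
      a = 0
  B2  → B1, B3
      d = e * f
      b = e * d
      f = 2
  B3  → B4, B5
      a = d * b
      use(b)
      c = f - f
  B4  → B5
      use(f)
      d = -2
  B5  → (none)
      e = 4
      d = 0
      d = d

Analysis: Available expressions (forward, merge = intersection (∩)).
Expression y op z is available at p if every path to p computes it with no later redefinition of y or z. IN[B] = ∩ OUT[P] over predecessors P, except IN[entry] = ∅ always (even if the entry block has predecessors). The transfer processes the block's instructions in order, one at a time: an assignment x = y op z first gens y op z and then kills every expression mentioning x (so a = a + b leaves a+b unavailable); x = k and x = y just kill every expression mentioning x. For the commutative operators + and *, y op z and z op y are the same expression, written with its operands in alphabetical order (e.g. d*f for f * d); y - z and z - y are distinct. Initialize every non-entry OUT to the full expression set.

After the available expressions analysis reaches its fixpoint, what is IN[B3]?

Answer: {d*e}

Working:
Converged values:
  B0:  IN={}  OUT={}
  B1:  IN={}  OUT={}
  B2:  IN={}  OUT={d*e}
  B3:  IN={d*e}  OUT={b*d, d*e, f-f}
  B4:  IN={b*d, d*e, f-f}  OUT={f-f}
  B5:  IN={f-f}  OUT={f-f}

Merge at B3: IN[B3] = OUT[B2] = {d*e}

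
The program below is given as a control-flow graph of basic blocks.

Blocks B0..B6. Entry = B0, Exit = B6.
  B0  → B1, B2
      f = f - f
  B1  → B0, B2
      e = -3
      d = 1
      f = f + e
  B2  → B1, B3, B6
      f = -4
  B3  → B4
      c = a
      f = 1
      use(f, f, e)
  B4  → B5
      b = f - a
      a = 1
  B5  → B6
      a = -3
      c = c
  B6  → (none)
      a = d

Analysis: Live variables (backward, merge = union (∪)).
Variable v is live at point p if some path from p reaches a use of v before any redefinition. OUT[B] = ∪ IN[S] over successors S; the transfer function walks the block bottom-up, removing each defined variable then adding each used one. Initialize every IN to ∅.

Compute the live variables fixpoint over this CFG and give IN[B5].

Converged values:
  B0:  IN={a, d, e, f}  OUT={a, d, e, f}
  B1:  IN={a, f}  OUT={a, d, e, f}
  B2:  IN={a, d, e}  OUT={a, d, e, f}
  B3:  IN={a, d, e}  OUT={a, c, d, f}
  B4:  IN={a, c, d, f}  OUT={c, d}
  B5:  IN={c, d}  OUT={d}
  B6:  IN={d}  OUT={}

Merge at B5: OUT[B5] = IN[B6] = {d}
Applying B5's transfer function to that OUT value gives IN[B5] (row B5 above).

Answer: {c, d}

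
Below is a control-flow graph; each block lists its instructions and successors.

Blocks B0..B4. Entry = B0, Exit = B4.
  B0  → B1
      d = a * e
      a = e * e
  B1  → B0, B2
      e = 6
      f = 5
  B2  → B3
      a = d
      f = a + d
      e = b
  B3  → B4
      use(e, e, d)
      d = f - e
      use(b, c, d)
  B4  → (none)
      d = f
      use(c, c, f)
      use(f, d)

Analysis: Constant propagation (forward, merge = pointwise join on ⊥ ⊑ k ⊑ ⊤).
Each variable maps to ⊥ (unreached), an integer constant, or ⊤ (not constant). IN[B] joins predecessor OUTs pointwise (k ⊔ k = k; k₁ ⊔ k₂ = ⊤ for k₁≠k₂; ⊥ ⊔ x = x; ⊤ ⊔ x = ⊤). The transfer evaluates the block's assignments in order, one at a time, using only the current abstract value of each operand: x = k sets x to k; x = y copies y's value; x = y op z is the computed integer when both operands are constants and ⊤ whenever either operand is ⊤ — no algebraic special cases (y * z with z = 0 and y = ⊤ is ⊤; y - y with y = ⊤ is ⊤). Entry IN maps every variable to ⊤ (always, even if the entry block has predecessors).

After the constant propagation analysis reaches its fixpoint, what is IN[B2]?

Per-block solution:
  B0: | IN=(all ⊤) | OUT=(all ⊤)
  B1: | IN=(all ⊤) | OUT={e:6, f:5; rest ⊤}
  B2: | IN={e:6, f:5; rest ⊤} | OUT=(all ⊤)
  B3: | IN=(all ⊤) | OUT=(all ⊤)
  B4: | IN=(all ⊤) | OUT=(all ⊤)

Merge at B2: IN[B2] = OUT[B1] = {a: ⊤, b: ⊤, c: ⊤, d: ⊤, e: 6, f: 5}

Answer: {a: ⊤, b: ⊤, c: ⊤, d: ⊤, e: 6, f: 5}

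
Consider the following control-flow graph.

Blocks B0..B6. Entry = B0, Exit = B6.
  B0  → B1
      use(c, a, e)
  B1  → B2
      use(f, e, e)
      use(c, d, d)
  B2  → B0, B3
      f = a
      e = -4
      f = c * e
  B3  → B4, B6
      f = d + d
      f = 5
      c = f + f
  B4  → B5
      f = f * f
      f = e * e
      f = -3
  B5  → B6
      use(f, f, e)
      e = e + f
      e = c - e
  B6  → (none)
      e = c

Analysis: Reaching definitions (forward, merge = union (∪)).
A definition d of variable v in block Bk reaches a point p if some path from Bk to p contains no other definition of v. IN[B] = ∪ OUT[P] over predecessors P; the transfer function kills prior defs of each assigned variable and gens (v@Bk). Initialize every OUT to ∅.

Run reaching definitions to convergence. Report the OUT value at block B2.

Fixpoint table:
  B0:   IN={e@B2, f@B2}   OUT={e@B2, f@B2}
  B1:   IN={e@B2, f@B2}   OUT={e@B2, f@B2}
  B2:   IN={e@B2, f@B2}   OUT={e@B2, f@B2}
  B3:   IN={e@B2, f@B2}   OUT={c@B3, e@B2, f@B3}
  B4:   IN={c@B3, e@B2, f@B3}   OUT={c@B3, e@B2, f@B4}
  B5:   IN={c@B3, e@B2, f@B4}   OUT={c@B3, e@B5, f@B4}
  B6:   IN={c@B3, e@B2, e@B5, f@B3, f@B4}   OUT={c@B3, e@B6, f@B3, f@B4}

Merge at B2: IN[B2] = OUT[B1] = {e@B2, f@B2}
Applying B2's transfer function to that IN value gives OUT[B2] (row B2 above).

Answer: {e@B2, f@B2}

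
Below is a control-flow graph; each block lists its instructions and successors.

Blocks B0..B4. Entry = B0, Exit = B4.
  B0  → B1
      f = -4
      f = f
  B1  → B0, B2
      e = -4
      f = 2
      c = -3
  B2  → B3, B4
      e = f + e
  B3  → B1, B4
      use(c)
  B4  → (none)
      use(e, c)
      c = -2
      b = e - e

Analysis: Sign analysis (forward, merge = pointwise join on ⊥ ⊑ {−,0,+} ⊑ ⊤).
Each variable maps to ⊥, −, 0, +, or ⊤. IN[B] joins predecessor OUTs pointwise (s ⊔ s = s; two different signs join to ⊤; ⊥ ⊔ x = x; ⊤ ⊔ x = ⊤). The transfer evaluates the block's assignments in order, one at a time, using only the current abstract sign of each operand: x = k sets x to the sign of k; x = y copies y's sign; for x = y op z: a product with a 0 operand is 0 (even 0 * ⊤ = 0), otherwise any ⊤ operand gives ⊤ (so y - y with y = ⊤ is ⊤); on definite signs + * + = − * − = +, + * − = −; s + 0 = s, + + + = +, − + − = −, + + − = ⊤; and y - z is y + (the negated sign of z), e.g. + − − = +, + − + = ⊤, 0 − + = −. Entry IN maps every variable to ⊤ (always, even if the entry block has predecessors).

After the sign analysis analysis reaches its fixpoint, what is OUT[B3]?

Answer: {a: ⊤, b: ⊤, c: -, d: ⊤, e: ⊤, f: +}

Trace:
Per-block solution:
  B0:   IN=(all ⊤)   OUT={f:-; rest ⊤}
  B1:   IN=(all ⊤)   OUT={c:-, e:-, f:+; rest ⊤}
  B2:   IN={c:-, e:-, f:+; rest ⊤}   OUT={c:-, f:+; rest ⊤}
  B3:   IN={c:-, f:+; rest ⊤}   OUT={c:-, f:+; rest ⊤}
  B4:   IN={c:-, f:+; rest ⊤}   OUT={c:-, f:+; rest ⊤}

Merge at B3: IN[B3] = OUT[B2] = {a: ⊤, b: ⊤, c: -, d: ⊤, e: ⊤, f: +}
Applying B3's transfer function to that IN value gives OUT[B3] (row B3 above).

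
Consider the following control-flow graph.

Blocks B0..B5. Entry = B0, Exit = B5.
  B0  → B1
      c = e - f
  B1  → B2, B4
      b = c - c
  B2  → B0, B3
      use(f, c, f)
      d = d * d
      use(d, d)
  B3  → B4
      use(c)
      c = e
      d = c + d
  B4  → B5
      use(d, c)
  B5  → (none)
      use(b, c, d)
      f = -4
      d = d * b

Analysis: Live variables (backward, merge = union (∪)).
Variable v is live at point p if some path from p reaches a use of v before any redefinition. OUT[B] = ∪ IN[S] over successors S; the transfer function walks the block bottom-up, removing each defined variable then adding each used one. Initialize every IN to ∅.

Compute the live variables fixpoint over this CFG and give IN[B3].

Answer: {b, c, d, e}

Trace:
Converged values:
  B0: | IN={d, e, f} | OUT={c, d, e, f}
  B1: | IN={c, d, e, f} | OUT={b, c, d, e, f}
  B2: | IN={b, c, d, e, f} | OUT={b, c, d, e, f}
  B3: | IN={b, c, d, e} | OUT={b, c, d}
  B4: | IN={b, c, d} | OUT={b, c, d}
  B5: | IN={b, c, d} | OUT={}

Merge at B3: OUT[B3] = IN[B4] = {b, c, d}
Applying B3's transfer function to that OUT value gives IN[B3] (row B3 above).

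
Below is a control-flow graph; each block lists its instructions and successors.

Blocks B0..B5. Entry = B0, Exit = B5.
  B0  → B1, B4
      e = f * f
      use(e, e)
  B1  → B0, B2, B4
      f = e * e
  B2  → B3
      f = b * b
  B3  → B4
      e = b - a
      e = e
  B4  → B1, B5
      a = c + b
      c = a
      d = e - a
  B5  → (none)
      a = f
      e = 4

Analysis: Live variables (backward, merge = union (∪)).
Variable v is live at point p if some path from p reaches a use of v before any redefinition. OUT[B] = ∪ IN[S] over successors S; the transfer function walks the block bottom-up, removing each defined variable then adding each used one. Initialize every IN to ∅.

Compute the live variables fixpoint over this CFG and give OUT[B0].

Fixpoint table:
  B0: | IN={a, b, c, f} | OUT={a, b, c, e, f}
  B1: | IN={a, b, c, e} | OUT={a, b, c, e, f}
  B2: | IN={a, b, c} | OUT={a, b, c, f}
  B3: | IN={a, b, c, f} | OUT={b, c, e, f}
  B4: | IN={b, c, e, f} | OUT={a, b, c, e, f}
  B5: | IN={f} | OUT={}

Merge at B0: OUT[B0] = IN[B1] ⊔ IN[B4] = {a, b, c, e, f}

Answer: {a, b, c, e, f}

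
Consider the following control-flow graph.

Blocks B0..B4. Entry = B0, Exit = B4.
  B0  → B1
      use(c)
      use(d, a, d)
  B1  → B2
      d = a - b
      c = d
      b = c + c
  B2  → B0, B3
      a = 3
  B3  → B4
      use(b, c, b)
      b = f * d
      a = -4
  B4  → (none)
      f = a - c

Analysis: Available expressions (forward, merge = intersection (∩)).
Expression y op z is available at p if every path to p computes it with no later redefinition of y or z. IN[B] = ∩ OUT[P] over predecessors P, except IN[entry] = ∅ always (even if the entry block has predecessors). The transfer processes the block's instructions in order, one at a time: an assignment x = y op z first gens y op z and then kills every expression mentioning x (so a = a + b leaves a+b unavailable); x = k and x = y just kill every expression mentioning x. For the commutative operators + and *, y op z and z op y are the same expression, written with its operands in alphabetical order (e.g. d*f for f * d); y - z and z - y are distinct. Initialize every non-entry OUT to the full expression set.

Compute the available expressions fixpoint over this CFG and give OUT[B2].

Answer: {c+c}

Trace:
Per-block solution:
  B0:   IN={}   OUT={}
  B1:   IN={}   OUT={c+c}
  B2:   IN={c+c}   OUT={c+c}
  B3:   IN={c+c}   OUT={c+c, d*f}
  B4:   IN={c+c, d*f}   OUT={a-c, c+c}

Merge at B2: IN[B2] = OUT[B1] = {c+c}
Applying B2's transfer function to that IN value gives OUT[B2] (row B2 above).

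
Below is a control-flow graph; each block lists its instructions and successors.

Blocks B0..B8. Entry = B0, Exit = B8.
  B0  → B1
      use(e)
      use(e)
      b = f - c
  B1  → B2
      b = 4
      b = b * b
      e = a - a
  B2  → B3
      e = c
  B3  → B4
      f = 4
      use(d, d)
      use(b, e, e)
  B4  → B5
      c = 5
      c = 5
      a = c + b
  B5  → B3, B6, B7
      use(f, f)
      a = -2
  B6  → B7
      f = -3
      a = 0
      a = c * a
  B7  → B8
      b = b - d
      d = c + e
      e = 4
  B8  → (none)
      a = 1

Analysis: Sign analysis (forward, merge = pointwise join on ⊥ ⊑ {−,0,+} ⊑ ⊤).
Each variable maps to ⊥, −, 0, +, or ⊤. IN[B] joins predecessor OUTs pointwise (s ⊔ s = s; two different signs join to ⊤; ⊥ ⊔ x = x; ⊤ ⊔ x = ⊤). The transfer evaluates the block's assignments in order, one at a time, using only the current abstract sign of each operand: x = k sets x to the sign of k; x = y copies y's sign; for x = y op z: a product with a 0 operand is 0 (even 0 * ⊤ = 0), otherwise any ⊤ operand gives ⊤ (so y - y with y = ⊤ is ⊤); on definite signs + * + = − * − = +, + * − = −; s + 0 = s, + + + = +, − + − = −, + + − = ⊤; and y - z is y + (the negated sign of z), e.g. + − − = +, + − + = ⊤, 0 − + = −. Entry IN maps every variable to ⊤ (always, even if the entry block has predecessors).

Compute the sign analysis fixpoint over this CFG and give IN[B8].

Answer: {a: ⊤, b: ⊤, c: +, d: ⊤, e: +, f: ⊤}

Working:
Fixpoint table:
  B0:   IN=(all ⊤)   OUT=(all ⊤)
  B1:   IN=(all ⊤)   OUT={b:+; rest ⊤}
  B2:   IN={b:+; rest ⊤}   OUT={b:+; rest ⊤}
  B3:   IN={b:+; rest ⊤}   OUT={b:+, f:+; rest ⊤}
  B4:   IN={b:+, f:+; rest ⊤}   OUT={a:+, b:+, c:+, f:+; rest ⊤}
  B5:   IN={a:+, b:+, c:+, f:+; rest ⊤}   OUT={a:-, b:+, c:+, f:+; rest ⊤}
  B6:   IN={a:-, b:+, c:+, f:+; rest ⊤}   OUT={a:0, b:+, c:+, f:-; rest ⊤}
  B7:   IN={b:+, c:+; rest ⊤}   OUT={c:+, e:+; rest ⊤}
  B8:   IN={c:+, e:+; rest ⊤}   OUT={a:+, c:+, e:+; rest ⊤}

Merge at B8: IN[B8] = OUT[B7] = {a: ⊤, b: ⊤, c: +, d: ⊤, e: +, f: ⊤}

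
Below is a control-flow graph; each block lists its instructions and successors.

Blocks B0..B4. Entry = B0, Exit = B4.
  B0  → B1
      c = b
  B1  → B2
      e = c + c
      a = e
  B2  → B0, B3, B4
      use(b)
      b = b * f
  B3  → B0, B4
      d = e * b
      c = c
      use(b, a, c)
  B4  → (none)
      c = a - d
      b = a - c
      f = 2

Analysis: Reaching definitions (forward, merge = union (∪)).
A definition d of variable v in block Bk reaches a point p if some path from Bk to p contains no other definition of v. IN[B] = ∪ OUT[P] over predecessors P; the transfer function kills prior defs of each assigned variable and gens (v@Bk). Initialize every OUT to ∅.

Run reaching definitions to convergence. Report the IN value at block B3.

Per-block solution:
  B0:  IN={a@B1, b@B2, c@B0, c@B3, d@B3, e@B1}  OUT={a@B1, b@B2, c@B0, d@B3, e@B1}
  B1:  IN={a@B1, b@B2, c@B0, d@B3, e@B1}  OUT={a@B1, b@B2, c@B0, d@B3, e@B1}
  B2:  IN={a@B1, b@B2, c@B0, d@B3, e@B1}  OUT={a@B1, b@B2, c@B0, d@B3, e@B1}
  B3:  IN={a@B1, b@B2, c@B0, d@B3, e@B1}  OUT={a@B1, b@B2, c@B3, d@B3, e@B1}
  B4:  IN={a@B1, b@B2, c@B0, c@B3, d@B3, e@B1}  OUT={a@B1, b@B4, c@B4, d@B3, e@B1, f@B4}

Merge at B3: IN[B3] = OUT[B2] = {a@B1, b@B2, c@B0, d@B3, e@B1}

Answer: {a@B1, b@B2, c@B0, d@B3, e@B1}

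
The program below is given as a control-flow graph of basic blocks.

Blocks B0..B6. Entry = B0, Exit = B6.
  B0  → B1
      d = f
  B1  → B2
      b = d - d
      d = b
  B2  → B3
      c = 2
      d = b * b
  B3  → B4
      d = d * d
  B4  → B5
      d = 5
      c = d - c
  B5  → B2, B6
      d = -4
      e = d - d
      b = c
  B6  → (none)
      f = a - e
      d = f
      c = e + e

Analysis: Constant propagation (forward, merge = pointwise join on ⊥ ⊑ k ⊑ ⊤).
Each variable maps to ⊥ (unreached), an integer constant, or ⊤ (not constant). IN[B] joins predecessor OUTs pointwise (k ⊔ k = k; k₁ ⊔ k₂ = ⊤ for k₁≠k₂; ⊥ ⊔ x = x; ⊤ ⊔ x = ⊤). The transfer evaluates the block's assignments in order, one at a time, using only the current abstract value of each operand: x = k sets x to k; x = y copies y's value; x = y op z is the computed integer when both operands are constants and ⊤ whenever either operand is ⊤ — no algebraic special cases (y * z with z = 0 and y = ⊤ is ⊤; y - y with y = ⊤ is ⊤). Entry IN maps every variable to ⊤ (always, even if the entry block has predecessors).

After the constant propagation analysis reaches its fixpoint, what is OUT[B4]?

Answer: {a: ⊤, b: ⊤, c: 3, d: 5, e: ⊤, f: ⊤}

Derivation:
Fixpoint table:
  B0: | IN=(all ⊤) | OUT=(all ⊤)
  B1: | IN=(all ⊤) | OUT=(all ⊤)
  B2: | IN=(all ⊤) | OUT={c:2; rest ⊤}
  B3: | IN={c:2; rest ⊤} | OUT={c:2; rest ⊤}
  B4: | IN={c:2; rest ⊤} | OUT={c:3, d:5; rest ⊤}
  B5: | IN={c:3, d:5; rest ⊤} | OUT={b:3, c:3, d:-4, e:0; rest ⊤}
  B6: | IN={b:3, c:3, d:-4, e:0; rest ⊤} | OUT={b:3, c:0, e:0; rest ⊤}

Merge at B4: IN[B4] = OUT[B3] = {a: ⊤, b: ⊤, c: 2, d: ⊤, e: ⊤, f: ⊤}
Applying B4's transfer function to that IN value gives OUT[B4] (row B4 above).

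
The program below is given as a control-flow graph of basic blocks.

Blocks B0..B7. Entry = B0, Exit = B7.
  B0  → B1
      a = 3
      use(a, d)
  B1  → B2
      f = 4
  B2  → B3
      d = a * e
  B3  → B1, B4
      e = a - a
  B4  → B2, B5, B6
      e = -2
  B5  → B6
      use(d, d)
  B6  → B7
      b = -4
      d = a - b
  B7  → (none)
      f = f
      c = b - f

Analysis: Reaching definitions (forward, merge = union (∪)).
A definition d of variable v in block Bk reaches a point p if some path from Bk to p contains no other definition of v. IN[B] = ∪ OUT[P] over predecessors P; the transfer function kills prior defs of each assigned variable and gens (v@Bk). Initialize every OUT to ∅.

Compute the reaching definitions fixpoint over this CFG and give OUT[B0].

Answer: {a@B0}

Trace:
Converged values:
  B0:  IN={}  OUT={a@B0}
  B1:  IN={a@B0, d@B2, e@B3, f@B1}  OUT={a@B0, d@B2, e@B3, f@B1}
  B2:  IN={a@B0, d@B2, e@B3, e@B4, f@B1}  OUT={a@B0, d@B2, e@B3, e@B4, f@B1}
  B3:  IN={a@B0, d@B2, e@B3, e@B4, f@B1}  OUT={a@B0, d@B2, e@B3, f@B1}
  B4:  IN={a@B0, d@B2, e@B3, f@B1}  OUT={a@B0, d@B2, e@B4, f@B1}
  B5:  IN={a@B0, d@B2, e@B4, f@B1}  OUT={a@B0, d@B2, e@B4, f@B1}
  B6:  IN={a@B0, d@B2, e@B4, f@B1}  OUT={a@B0, b@B6, d@B6, e@B4, f@B1}
  B7:  IN={a@B0, b@B6, d@B6, e@B4, f@B1}  OUT={a@B0, b@B6, c@B7, d@B6, e@B4, f@B7}

B0 is the boundary node: IN[B0] = {}
Applying B0's transfer function to that IN value gives OUT[B0] (row B0 above).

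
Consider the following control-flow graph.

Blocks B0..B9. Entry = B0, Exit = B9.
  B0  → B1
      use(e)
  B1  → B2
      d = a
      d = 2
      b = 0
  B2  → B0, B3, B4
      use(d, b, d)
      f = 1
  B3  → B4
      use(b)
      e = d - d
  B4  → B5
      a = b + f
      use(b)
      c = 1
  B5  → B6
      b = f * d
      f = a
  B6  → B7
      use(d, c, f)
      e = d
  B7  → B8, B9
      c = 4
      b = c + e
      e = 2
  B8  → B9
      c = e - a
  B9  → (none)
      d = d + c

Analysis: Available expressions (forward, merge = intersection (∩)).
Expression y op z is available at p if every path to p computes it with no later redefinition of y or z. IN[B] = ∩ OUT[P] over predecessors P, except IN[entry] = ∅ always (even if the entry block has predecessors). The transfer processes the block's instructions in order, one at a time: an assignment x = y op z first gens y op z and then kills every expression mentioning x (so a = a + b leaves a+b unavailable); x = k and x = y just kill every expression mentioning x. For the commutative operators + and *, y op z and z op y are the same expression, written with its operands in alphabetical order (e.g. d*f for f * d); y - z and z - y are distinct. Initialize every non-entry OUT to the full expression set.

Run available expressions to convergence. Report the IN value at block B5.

Answer: {b+f}

Derivation:
Converged values:
  B0:  IN={}  OUT={}
  B1:  IN={}  OUT={}
  B2:  IN={}  OUT={}
  B3:  IN={}  OUT={d-d}
  B4:  IN={}  OUT={b+f}
  B5:  IN={b+f}  OUT={}
  B6:  IN={}  OUT={}
  B7:  IN={}  OUT={}
  B8:  IN={}  OUT={e-a}
  B9:  IN={}  OUT={}

Merge at B5: IN[B5] = OUT[B4] = {b+f}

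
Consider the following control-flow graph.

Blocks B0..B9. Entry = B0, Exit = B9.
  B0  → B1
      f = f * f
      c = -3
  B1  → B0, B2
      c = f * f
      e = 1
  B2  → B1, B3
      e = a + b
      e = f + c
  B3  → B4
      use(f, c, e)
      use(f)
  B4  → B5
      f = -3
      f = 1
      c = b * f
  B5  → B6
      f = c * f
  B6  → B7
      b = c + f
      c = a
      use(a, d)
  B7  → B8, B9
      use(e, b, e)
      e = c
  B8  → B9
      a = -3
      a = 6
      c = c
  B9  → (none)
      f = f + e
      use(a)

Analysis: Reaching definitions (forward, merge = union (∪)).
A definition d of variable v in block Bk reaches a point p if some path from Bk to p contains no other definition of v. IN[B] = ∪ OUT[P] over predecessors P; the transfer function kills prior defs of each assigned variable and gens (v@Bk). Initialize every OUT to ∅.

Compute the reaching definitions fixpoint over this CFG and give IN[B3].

Answer: {c@B1, e@B2, f@B0}

Trace:
Converged values:
  B0: | IN={c@B1, e@B1, f@B0} | OUT={c@B0, e@B1, f@B0}
  B1: | IN={c@B0, c@B1, e@B1, e@B2, f@B0} | OUT={c@B1, e@B1, f@B0}
  B2: | IN={c@B1, e@B1, f@B0} | OUT={c@B1, e@B2, f@B0}
  B3: | IN={c@B1, e@B2, f@B0} | OUT={c@B1, e@B2, f@B0}
  B4: | IN={c@B1, e@B2, f@B0} | OUT={c@B4, e@B2, f@B4}
  B5: | IN={c@B4, e@B2, f@B4} | OUT={c@B4, e@B2, f@B5}
  B6: | IN={c@B4, e@B2, f@B5} | OUT={b@B6, c@B6, e@B2, f@B5}
  B7: | IN={b@B6, c@B6, e@B2, f@B5} | OUT={b@B6, c@B6, e@B7, f@B5}
  B8: | IN={b@B6, c@B6, e@B7, f@B5} | OUT={a@B8, b@B6, c@B8, e@B7, f@B5}
  B9: | IN={a@B8, b@B6, c@B6, c@B8, e@B7, f@B5} | OUT={a@B8, b@B6, c@B6, c@B8, e@B7, f@B9}

Merge at B3: IN[B3] = OUT[B2] = {c@B1, e@B2, f@B0}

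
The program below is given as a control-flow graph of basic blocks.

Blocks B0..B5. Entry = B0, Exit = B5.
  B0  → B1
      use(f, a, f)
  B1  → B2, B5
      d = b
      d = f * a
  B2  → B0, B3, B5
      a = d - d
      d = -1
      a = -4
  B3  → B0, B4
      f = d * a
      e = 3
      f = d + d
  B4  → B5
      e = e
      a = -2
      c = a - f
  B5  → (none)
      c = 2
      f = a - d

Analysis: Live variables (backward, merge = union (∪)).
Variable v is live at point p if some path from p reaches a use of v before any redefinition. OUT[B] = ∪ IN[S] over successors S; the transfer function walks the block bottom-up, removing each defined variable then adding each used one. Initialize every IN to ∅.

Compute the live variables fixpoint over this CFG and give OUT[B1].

Answer: {a, b, d, f}

Derivation:
Fixpoint table:
  B0:   IN={a, b, f}   OUT={a, b, f}
  B1:   IN={a, b, f}   OUT={a, b, d, f}
  B2:   IN={b, d, f}   OUT={a, b, d, f}
  B3:   IN={a, b, d}   OUT={a, b, d, e, f}
  B4:   IN={d, e, f}   OUT={a, d}
  B5:   IN={a, d}   OUT={}

Merge at B1: OUT[B1] = IN[B2] ⊔ IN[B5] = {a, b, d, f}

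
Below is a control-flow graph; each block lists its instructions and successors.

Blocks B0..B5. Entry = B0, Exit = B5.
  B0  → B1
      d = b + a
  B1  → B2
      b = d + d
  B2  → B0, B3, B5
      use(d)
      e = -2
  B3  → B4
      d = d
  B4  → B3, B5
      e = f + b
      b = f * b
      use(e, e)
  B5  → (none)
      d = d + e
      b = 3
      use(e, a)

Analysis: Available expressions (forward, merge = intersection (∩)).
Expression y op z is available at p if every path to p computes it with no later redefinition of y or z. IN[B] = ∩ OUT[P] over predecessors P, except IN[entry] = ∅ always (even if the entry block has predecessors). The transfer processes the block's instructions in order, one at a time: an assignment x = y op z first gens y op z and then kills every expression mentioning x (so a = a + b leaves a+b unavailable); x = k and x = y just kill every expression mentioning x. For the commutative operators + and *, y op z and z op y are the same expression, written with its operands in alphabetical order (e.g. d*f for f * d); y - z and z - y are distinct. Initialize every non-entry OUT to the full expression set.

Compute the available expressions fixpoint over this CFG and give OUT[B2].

Per-block solution:
  B0: | IN={} | OUT={a+b}
  B1: | IN={a+b} | OUT={d+d}
  B2: | IN={d+d} | OUT={d+d}
  B3: | IN={} | OUT={}
  B4: | IN={} | OUT={}
  B5: | IN={} | OUT={}

Merge at B2: IN[B2] = OUT[B1] = {d+d}
Applying B2's transfer function to that IN value gives OUT[B2] (row B2 above).

Answer: {d+d}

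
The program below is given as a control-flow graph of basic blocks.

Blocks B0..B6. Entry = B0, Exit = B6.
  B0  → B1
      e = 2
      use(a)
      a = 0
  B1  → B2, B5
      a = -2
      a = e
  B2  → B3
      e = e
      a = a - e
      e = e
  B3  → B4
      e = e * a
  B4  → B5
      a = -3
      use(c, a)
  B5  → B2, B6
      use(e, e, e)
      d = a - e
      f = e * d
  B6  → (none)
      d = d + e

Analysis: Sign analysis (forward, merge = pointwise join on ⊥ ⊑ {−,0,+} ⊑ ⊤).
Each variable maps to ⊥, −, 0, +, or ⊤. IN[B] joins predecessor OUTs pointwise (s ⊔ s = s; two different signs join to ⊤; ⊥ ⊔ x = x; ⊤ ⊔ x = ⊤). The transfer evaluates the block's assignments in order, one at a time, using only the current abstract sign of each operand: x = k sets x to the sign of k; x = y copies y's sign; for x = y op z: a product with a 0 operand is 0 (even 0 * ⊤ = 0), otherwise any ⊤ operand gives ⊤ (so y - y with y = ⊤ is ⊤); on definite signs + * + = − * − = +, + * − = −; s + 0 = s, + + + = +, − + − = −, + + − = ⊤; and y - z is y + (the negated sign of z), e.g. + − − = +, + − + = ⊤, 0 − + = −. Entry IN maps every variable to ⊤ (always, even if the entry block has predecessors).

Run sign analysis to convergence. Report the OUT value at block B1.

Fixpoint table:
  B0: | IN=(all ⊤) | OUT={a:0, e:+; rest ⊤}
  B1: | IN={a:0, e:+; rest ⊤} | OUT={a:+, e:+; rest ⊤}
  B2: | IN=(all ⊤) | OUT=(all ⊤)
  B3: | IN=(all ⊤) | OUT=(all ⊤)
  B4: | IN=(all ⊤) | OUT={a:-; rest ⊤}
  B5: | IN=(all ⊤) | OUT=(all ⊤)
  B6: | IN=(all ⊤) | OUT=(all ⊤)

Merge at B1: IN[B1] = OUT[B0] = {a: 0, b: ⊤, c: ⊤, d: ⊤, e: +, f: ⊤}
Applying B1's transfer function to that IN value gives OUT[B1] (row B1 above).

Answer: {a: +, b: ⊤, c: ⊤, d: ⊤, e: +, f: ⊤}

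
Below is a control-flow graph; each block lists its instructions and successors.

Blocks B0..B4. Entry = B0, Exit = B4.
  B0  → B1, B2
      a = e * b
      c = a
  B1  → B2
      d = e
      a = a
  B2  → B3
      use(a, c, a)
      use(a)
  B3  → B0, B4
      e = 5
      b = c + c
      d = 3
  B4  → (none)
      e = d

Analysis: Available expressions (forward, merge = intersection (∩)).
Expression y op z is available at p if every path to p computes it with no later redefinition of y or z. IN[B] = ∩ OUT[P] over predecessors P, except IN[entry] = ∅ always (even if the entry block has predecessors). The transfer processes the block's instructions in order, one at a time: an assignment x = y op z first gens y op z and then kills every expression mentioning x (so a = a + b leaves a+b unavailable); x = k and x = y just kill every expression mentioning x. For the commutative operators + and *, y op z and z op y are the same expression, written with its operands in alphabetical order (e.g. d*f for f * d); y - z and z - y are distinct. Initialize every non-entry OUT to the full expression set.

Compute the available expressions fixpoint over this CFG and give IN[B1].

Fixpoint table:
  B0:  IN={}  OUT={b*e}
  B1:  IN={b*e}  OUT={b*e}
  B2:  IN={b*e}  OUT={b*e}
  B3:  IN={b*e}  OUT={c+c}
  B4:  IN={c+c}  OUT={c+c}

Merge at B1: IN[B1] = OUT[B0] = {b*e}

Answer: {b*e}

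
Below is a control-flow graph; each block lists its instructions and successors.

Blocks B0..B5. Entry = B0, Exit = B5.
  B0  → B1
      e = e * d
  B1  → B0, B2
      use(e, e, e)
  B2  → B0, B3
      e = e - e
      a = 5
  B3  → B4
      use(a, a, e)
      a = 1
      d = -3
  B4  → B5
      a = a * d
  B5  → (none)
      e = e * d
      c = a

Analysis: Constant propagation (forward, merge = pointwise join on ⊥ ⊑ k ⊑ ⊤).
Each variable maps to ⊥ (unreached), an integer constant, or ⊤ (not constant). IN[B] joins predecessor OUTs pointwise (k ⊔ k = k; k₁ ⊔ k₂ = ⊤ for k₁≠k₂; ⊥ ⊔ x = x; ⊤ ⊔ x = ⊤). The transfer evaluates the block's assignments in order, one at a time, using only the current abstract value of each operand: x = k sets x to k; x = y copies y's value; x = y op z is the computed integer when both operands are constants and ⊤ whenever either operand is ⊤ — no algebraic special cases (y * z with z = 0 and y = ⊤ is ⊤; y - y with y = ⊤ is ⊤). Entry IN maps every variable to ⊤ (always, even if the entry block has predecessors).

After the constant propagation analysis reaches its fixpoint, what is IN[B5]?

Answer: {a: -3, b: ⊤, c: ⊤, d: -3, e: ⊤, f: ⊤}

Trace:
Per-block solution:
  B0:  IN=(all ⊤)  OUT=(all ⊤)
  B1:  IN=(all ⊤)  OUT=(all ⊤)
  B2:  IN=(all ⊤)  OUT={a:5; rest ⊤}
  B3:  IN={a:5; rest ⊤}  OUT={a:1, d:-3; rest ⊤}
  B4:  IN={a:1, d:-3; rest ⊤}  OUT={a:-3, d:-3; rest ⊤}
  B5:  IN={a:-3, d:-3; rest ⊤}  OUT={a:-3, c:-3, d:-3; rest ⊤}

Merge at B5: IN[B5] = OUT[B4] = {a: -3, b: ⊤, c: ⊤, d: -3, e: ⊤, f: ⊤}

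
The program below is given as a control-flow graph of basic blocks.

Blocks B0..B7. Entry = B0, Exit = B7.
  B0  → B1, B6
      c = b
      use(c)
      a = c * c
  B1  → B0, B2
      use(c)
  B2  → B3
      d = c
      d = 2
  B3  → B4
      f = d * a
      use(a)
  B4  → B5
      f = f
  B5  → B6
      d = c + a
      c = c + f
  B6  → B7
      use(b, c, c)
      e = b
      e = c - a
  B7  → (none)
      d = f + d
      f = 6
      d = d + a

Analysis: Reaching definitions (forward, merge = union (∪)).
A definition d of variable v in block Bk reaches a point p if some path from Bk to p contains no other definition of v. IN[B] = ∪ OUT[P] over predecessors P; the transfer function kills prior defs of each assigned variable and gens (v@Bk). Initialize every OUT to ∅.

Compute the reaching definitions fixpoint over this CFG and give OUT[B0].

Converged values:
  B0:  IN={a@B0, c@B0}  OUT={a@B0, c@B0}
  B1:  IN={a@B0, c@B0}  OUT={a@B0, c@B0}
  B2:  IN={a@B0, c@B0}  OUT={a@B0, c@B0, d@B2}
  B3:  IN={a@B0, c@B0, d@B2}  OUT={a@B0, c@B0, d@B2, f@B3}
  B4:  IN={a@B0, c@B0, d@B2, f@B3}  OUT={a@B0, c@B0, d@B2, f@B4}
  B5:  IN={a@B0, c@B0, d@B2, f@B4}  OUT={a@B0, c@B5, d@B5, f@B4}
  B6:  IN={a@B0, c@B0, c@B5, d@B5, f@B4}  OUT={a@B0, c@B0, c@B5, d@B5, e@B6, f@B4}
  B7:  IN={a@B0, c@B0, c@B5, d@B5, e@B6, f@B4}  OUT={a@B0, c@B0, c@B5, d@B7, e@B6, f@B7}

Merge at B0 (entry node, so the boundary value {} is joined with the incoming edge(s)): IN[B0] = {} ⊔ OUT[B1] = {a@B0, c@B0}
Applying B0's transfer function to that IN value gives OUT[B0] (row B0 above).

Answer: {a@B0, c@B0}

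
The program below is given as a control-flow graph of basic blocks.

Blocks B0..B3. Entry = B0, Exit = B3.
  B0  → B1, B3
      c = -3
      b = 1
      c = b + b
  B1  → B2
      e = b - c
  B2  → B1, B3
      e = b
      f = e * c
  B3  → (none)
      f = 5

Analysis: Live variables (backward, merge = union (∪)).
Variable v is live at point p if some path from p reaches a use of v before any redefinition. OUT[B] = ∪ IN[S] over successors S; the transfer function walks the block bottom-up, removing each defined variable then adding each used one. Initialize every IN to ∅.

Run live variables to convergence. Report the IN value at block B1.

Answer: {b, c}

Derivation:
Converged values:
  B0:  IN={}  OUT={b, c}
  B1:  IN={b, c}  OUT={b, c}
  B2:  IN={b, c}  OUT={b, c}
  B3:  IN={}  OUT={}

Merge at B1: OUT[B1] = IN[B2] = {b, c}
Applying B1's transfer function to that OUT value gives IN[B1] (row B1 above).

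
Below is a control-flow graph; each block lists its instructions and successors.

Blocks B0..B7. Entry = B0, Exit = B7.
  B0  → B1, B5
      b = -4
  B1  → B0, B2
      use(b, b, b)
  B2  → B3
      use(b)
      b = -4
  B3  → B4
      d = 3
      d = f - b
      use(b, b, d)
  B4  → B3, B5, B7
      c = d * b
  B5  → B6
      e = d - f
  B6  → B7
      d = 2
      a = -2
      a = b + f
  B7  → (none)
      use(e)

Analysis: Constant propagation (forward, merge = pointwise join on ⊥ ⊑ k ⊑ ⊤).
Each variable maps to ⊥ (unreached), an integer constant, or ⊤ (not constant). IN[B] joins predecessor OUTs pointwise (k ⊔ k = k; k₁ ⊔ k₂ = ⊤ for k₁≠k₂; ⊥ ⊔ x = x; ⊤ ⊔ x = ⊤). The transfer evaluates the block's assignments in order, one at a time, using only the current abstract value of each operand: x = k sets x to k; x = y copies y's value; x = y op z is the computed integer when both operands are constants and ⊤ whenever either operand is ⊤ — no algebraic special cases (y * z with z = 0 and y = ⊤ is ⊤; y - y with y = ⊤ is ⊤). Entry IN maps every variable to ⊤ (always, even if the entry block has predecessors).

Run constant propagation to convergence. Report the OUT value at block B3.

Per-block solution:
  B0: | IN=(all ⊤) | OUT={b:-4; rest ⊤}
  B1: | IN={b:-4; rest ⊤} | OUT={b:-4; rest ⊤}
  B2: | IN={b:-4; rest ⊤} | OUT={b:-4; rest ⊤}
  B3: | IN={b:-4; rest ⊤} | OUT={b:-4; rest ⊤}
  B4: | IN={b:-4; rest ⊤} | OUT={b:-4; rest ⊤}
  B5: | IN={b:-4; rest ⊤} | OUT={b:-4; rest ⊤}
  B6: | IN={b:-4; rest ⊤} | OUT={b:-4, d:2; rest ⊤}
  B7: | IN={b:-4; rest ⊤} | OUT={b:-4; rest ⊤}

Merge at B3: IN[B3] = OUT[B2] ⊔ OUT[B4] = {a: ⊤, b: -4, c: ⊤, d: ⊤, e: ⊤, f: ⊤}
Applying B3's transfer function to that IN value gives OUT[B3] (row B3 above).

Answer: {a: ⊤, b: -4, c: ⊤, d: ⊤, e: ⊤, f: ⊤}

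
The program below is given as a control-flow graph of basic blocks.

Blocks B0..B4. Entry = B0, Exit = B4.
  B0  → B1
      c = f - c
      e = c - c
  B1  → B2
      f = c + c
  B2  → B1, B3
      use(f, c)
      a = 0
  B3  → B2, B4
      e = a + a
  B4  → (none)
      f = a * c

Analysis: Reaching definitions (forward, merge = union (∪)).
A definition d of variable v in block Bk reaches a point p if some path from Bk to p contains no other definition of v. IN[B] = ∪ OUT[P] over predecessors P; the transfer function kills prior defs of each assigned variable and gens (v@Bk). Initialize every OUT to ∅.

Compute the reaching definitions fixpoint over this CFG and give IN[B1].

Per-block solution:
  B0: | IN={} | OUT={c@B0, e@B0}
  B1: | IN={a@B2, c@B0, e@B0, e@B3, f@B1} | OUT={a@B2, c@B0, e@B0, e@B3, f@B1}
  B2: | IN={a@B2, c@B0, e@B0, e@B3, f@B1} | OUT={a@B2, c@B0, e@B0, e@B3, f@B1}
  B3: | IN={a@B2, c@B0, e@B0, e@B3, f@B1} | OUT={a@B2, c@B0, e@B3, f@B1}
  B4: | IN={a@B2, c@B0, e@B3, f@B1} | OUT={a@B2, c@B0, e@B3, f@B4}

Merge at B1: IN[B1] = OUT[B0] ⊔ OUT[B2] = {a@B2, c@B0, e@B0, e@B3, f@B1}

Answer: {a@B2, c@B0, e@B0, e@B3, f@B1}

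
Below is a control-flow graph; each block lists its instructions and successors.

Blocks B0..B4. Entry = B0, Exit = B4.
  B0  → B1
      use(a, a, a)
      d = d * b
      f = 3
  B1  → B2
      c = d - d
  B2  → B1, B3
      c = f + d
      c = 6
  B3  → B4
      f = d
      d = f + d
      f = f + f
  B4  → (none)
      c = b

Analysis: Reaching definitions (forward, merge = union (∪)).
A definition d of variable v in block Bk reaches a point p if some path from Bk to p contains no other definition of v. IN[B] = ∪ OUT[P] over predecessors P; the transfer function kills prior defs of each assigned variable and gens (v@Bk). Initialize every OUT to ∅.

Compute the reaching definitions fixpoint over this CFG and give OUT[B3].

Answer: {c@B2, d@B3, f@B3}

Derivation:
Fixpoint table:
  B0:  IN={}  OUT={d@B0, f@B0}
  B1:  IN={c@B2, d@B0, f@B0}  OUT={c@B1, d@B0, f@B0}
  B2:  IN={c@B1, d@B0, f@B0}  OUT={c@B2, d@B0, f@B0}
  B3:  IN={c@B2, d@B0, f@B0}  OUT={c@B2, d@B3, f@B3}
  B4:  IN={c@B2, d@B3, f@B3}  OUT={c@B4, d@B3, f@B3}

Merge at B3: IN[B3] = OUT[B2] = {c@B2, d@B0, f@B0}
Applying B3's transfer function to that IN value gives OUT[B3] (row B3 above).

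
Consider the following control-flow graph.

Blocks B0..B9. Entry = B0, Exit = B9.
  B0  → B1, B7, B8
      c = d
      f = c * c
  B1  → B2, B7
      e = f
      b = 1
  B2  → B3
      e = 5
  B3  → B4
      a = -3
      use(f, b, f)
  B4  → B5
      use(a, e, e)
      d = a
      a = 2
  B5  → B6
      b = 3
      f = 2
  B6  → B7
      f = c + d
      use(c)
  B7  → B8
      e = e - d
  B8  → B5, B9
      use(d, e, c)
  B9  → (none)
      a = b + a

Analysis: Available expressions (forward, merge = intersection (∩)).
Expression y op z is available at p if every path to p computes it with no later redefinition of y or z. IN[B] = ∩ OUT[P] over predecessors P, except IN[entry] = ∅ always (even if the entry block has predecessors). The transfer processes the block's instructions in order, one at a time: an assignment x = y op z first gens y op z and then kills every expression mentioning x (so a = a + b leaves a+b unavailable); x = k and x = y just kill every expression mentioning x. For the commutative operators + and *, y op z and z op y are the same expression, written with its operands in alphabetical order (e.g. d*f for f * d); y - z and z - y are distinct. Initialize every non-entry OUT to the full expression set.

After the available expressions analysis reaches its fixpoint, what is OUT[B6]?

Converged values:
  B0:  IN={}  OUT={c*c}
  B1:  IN={c*c}  OUT={c*c}
  B2:  IN={c*c}  OUT={c*c}
  B3:  IN={c*c}  OUT={c*c}
  B4:  IN={c*c}  OUT={c*c}
  B5:  IN={c*c}  OUT={c*c}
  B6:  IN={c*c}  OUT={c*c, c+d}
  B7:  IN={c*c}  OUT={c*c}
  B8:  IN={c*c}  OUT={c*c}
  B9:  IN={c*c}  OUT={c*c}

Merge at B6: IN[B6] = OUT[B5] = {c*c}
Applying B6's transfer function to that IN value gives OUT[B6] (row B6 above).

Answer: {c*c, c+d}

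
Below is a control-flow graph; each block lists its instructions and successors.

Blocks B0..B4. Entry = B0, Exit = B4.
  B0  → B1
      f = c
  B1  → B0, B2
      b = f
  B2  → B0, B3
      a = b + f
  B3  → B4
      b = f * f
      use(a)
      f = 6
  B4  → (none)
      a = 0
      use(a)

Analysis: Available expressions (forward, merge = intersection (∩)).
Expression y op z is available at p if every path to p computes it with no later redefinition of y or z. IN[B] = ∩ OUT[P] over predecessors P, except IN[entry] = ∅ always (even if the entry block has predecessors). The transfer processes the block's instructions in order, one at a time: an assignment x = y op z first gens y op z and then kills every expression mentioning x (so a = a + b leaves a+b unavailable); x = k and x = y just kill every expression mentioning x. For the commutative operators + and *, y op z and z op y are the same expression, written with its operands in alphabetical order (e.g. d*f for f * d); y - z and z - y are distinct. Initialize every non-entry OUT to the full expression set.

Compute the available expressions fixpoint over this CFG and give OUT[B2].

Answer: {b+f}

Derivation:
Per-block solution:
  B0: | IN={} | OUT={}
  B1: | IN={} | OUT={}
  B2: | IN={} | OUT={b+f}
  B3: | IN={b+f} | OUT={}
  B4: | IN={} | OUT={}

Merge at B2: IN[B2] = OUT[B1] = {}
Applying B2's transfer function to that IN value gives OUT[B2] (row B2 above).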